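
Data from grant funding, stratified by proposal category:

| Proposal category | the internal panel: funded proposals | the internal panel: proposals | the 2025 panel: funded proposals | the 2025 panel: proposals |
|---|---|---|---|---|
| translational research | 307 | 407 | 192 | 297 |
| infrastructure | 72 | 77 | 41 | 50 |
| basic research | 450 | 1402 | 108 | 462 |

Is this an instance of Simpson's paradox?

Translational research: the internal panel 307/407 = 75.4%, the 2025 panel 192/297 = 64.6% → the internal panel
Infrastructure: the internal panel 72/77 = 93.5%, the 2025 panel 41/50 = 82.0% → the internal panel
Basic research: the internal panel 450/1402 = 32.1%, the 2025 panel 108/462 = 23.4% → the internal panel
Overall: the internal panel 829/1886 = 44.0%, the 2025 panel 341/809 = 42.2% → the internal panel
The internal panel wins overall and in every proposal group — no reversal.

No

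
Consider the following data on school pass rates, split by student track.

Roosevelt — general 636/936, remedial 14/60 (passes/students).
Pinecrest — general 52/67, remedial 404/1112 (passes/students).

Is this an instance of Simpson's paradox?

Yes

General: Roosevelt 636/936 = 67.9%, Pinecrest 52/67 = 77.6% → Pinecrest
Remedial: Roosevelt 14/60 = 23.3%, Pinecrest 404/1112 = 36.3% → Pinecrest
Overall: Roosevelt 650/996 = 65.3%, Pinecrest 456/1179 = 38.7% → Roosevelt
Pinecrest wins each student group but Roosevelt wins overall — the comparison reverses. Pinecrest's students skew toward remedial, which has a lower base rate.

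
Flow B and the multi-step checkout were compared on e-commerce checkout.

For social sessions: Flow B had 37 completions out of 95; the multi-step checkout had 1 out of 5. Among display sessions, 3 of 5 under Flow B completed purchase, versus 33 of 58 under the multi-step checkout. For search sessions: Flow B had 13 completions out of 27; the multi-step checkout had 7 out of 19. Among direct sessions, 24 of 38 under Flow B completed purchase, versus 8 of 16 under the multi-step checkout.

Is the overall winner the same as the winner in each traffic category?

No

Social: Flow B 37/95 = 38.9%, the multi-step checkout 1/5 = 20.0% → Flow B
Display: Flow B 3/5 = 60.0%, the multi-step checkout 33/58 = 56.9% → Flow B
Search: Flow B 13/27 = 48.1%, the multi-step checkout 7/19 = 36.8% → Flow B
Direct: Flow B 24/38 = 63.2%, the multi-step checkout 8/16 = 50.0% → Flow B
Overall: Flow B 77/165 = 46.7%, the multi-step checkout 49/98 = 50.0% → the multi-step checkout
Flow B wins each traffic group but the multi-step checkout wins overall — the comparison reverses. Flow B's sessions skew toward social, which has a lower base rate.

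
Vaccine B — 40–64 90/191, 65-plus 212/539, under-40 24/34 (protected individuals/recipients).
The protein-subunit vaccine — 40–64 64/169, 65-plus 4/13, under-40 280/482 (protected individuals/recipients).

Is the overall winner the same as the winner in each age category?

No

40–64: Vaccine B 90/191 = 47.1%, the protein-subunit vaccine 64/169 = 37.9% → Vaccine B
65-plus: Vaccine B 212/539 = 39.3%, the protein-subunit vaccine 4/13 = 30.8% → Vaccine B
Under-40: Vaccine B 24/34 = 70.6%, the protein-subunit vaccine 280/482 = 58.1% → Vaccine B
Overall: Vaccine B 326/764 = 42.7%, the protein-subunit vaccine 348/664 = 52.4% → the protein-subunit vaccine
Vaccine B wins each age group but the protein-subunit vaccine wins overall — the comparison reverses. Vaccine B's recipients skew toward 65-plus, which has a lower base rate.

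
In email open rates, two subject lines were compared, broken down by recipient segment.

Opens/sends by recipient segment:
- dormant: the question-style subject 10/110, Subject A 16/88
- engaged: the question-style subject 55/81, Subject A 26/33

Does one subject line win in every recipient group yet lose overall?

Dormant: the question-style subject 10/110 = 9.1%, Subject A 16/88 = 18.2% → Subject A
Engaged: the question-style subject 55/81 = 67.9%, Subject A 26/33 = 78.8% → Subject A
Overall: the question-style subject 65/191 = 34.0%, Subject A 42/121 = 34.7% → Subject A
Subject A wins overall and in every recipient group — no reversal.

No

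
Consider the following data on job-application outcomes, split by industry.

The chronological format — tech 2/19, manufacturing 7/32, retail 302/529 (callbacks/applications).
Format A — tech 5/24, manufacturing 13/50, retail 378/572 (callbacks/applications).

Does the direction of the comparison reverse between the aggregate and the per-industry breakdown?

Tech: the chronological format 2/19 = 10.5%, Format A 5/24 = 20.8% → Format A
Manufacturing: the chronological format 7/32 = 21.9%, Format A 13/50 = 26.0% → Format A
Retail: the chronological format 302/529 = 57.1%, Format A 378/572 = 66.1% → Format A
Overall: the chronological format 311/580 = 53.6%, Format A 396/646 = 61.3% → Format A
Format A wins overall and in every industry group — no reversal.

No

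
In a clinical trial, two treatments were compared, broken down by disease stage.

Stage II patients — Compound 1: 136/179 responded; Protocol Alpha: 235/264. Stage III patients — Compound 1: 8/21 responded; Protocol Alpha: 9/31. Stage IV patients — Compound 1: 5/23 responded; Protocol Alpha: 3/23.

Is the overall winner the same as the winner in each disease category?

No

Stage II: Compound 1 136/179 = 76.0%, Protocol Alpha 235/264 = 89.0% → Protocol Alpha
Stage III: Compound 1 8/21 = 38.1%, Protocol Alpha 9/31 = 29.0% → Compound 1
Stage IV: Compound 1 5/23 = 21.7%, Protocol Alpha 3/23 = 13.0% → Compound 1
Overall: Compound 1 149/223 = 66.8%, Protocol Alpha 247/318 = 77.7% → Protocol Alpha
Neither sweeps: Compound 1 wins 2 of 3 groups, Protocol Alpha wins 1. Protocol Alpha wins overall but not every group — no Simpson reversal.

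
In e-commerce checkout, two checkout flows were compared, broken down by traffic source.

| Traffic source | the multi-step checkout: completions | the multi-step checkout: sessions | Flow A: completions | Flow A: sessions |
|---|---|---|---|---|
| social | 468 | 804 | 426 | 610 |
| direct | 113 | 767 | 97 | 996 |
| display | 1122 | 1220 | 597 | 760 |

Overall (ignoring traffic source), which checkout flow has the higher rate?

Social: the multi-step checkout 468/804 = 58.2%, Flow A 426/610 = 69.8% → Flow A
Direct: the multi-step checkout 113/767 = 14.7%, Flow A 97/996 = 9.7% → the multi-step checkout
Display: the multi-step checkout 1122/1220 = 92.0%, Flow A 597/760 = 78.6% → the multi-step checkout
Overall: the multi-step checkout 1703/2791 = 61.0%, Flow A 1120/2366 = 47.3% → the multi-step checkout
(Neither sweeps every traffic group, but the multi-step checkout has the higher pooled rate.)

the multi-step checkout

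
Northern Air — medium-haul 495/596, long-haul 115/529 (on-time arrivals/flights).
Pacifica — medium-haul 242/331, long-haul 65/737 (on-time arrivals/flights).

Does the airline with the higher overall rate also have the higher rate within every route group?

Yes

Medium-haul: Northern Air 495/596 = 83.1%, Pacifica 242/331 = 73.1% → Northern Air
Long-haul: Northern Air 115/529 = 21.7%, Pacifica 65/737 = 8.8% → Northern Air
Overall: Northern Air 610/1125 = 54.2%, Pacifica 307/1068 = 28.7% → Northern Air
Northern Air wins overall and in every route group — no reversal.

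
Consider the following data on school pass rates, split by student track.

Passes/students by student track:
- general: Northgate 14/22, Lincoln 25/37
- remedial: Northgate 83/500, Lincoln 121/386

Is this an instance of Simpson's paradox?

No

General: Northgate 14/22 = 63.6%, Lincoln 25/37 = 67.6% → Lincoln
Remedial: Northgate 83/500 = 16.6%, Lincoln 121/386 = 31.3% → Lincoln
Overall: Northgate 97/522 = 18.6%, Lincoln 146/423 = 34.5% → Lincoln
Lincoln wins overall and in every student group — no reversal.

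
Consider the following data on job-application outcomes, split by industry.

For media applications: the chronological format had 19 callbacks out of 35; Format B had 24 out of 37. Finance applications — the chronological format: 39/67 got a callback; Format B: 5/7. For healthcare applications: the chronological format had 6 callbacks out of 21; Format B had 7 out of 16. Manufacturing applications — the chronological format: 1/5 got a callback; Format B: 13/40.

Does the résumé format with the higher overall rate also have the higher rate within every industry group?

Media: the chronological format 19/35 = 54.3%, Format B 24/37 = 64.9% → Format B
Finance: the chronological format 39/67 = 58.2%, Format B 5/7 = 71.4% → Format B
Healthcare: the chronological format 6/21 = 28.6%, Format B 7/16 = 43.8% → Format B
Manufacturing: the chronological format 1/5 = 20.0%, Format B 13/40 = 32.5% → Format B
Overall: the chronological format 65/128 = 50.8%, Format B 49/100 = 49.0% → the chronological format
Format B wins each industry group but the chronological format wins overall — the comparison reverses. Format B's applications skew toward manufacturing, which has a lower base rate.

No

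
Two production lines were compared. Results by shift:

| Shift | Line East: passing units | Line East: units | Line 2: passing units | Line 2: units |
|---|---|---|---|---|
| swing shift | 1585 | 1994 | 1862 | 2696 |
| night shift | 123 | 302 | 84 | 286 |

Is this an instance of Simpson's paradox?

No

Swing shift: Line East 1585/1994 = 79.5%, Line 2 1862/2696 = 69.1% → Line East
Night shift: Line East 123/302 = 40.7%, Line 2 84/286 = 29.4% → Line East
Overall: Line East 1708/2296 = 74.4%, Line 2 1946/2982 = 65.3% → Line East
Line East wins overall and in every shift group — no reversal.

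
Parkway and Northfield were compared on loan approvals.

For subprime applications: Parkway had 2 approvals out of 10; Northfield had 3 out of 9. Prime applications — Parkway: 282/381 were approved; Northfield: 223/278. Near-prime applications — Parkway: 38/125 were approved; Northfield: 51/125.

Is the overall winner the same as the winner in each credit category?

Subprime: Parkway 2/10 = 20.0%, Northfield 3/9 = 33.3% → Northfield
Prime: Parkway 282/381 = 74.0%, Northfield 223/278 = 80.2% → Northfield
Near-prime: Parkway 38/125 = 30.4%, Northfield 51/125 = 40.8% → Northfield
Overall: Parkway 322/516 = 62.4%, Northfield 277/412 = 67.2% → Northfield
Northfield wins overall and in every credit group — no reversal.

Yes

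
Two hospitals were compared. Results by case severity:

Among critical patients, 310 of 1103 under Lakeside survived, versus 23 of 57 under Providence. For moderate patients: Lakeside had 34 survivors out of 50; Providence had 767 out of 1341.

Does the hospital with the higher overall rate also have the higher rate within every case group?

Critical: Lakeside 310/1103 = 28.1%, Providence 23/57 = 40.4% → Providence
Moderate: Lakeside 34/50 = 68.0%, Providence 767/1341 = 57.2% → Lakeside
Overall: Lakeside 344/1153 = 29.8%, Providence 790/1398 = 56.5% → Providence
Neither sweeps: Lakeside wins 1 of 2 groups, Providence wins 1. Providence wins overall but not every group — no Simpson reversal.

No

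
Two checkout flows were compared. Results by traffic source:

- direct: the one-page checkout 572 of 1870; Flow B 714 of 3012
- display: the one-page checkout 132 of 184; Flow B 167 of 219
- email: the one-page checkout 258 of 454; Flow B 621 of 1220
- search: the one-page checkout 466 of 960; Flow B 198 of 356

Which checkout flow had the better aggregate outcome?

the one-page checkout

Direct: the one-page checkout 572/1870 = 30.6%, Flow B 714/3012 = 23.7% → the one-page checkout
Display: the one-page checkout 132/184 = 71.7%, Flow B 167/219 = 76.3% → Flow B
Email: the one-page checkout 258/454 = 56.8%, Flow B 621/1220 = 50.9% → the one-page checkout
Search: the one-page checkout 466/960 = 48.5%, Flow B 198/356 = 55.6% → Flow B
Overall: the one-page checkout 1428/3468 = 41.2%, Flow B 1700/4807 = 35.4% → the one-page checkout
(Neither sweeps every traffic group, but the one-page checkout has the higher pooled rate.)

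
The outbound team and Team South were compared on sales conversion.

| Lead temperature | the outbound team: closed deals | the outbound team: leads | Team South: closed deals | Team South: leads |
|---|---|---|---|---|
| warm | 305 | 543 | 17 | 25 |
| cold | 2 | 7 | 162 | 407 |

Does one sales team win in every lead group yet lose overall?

Warm: the outbound team 305/543 = 56.2%, Team South 17/25 = 68.0% → Team South
Cold: the outbound team 2/7 = 28.6%, Team South 162/407 = 39.8% → Team South
Overall: the outbound team 307/550 = 55.8%, Team South 179/432 = 41.4% → the outbound team
Team South wins each lead group but the outbound team wins overall — the comparison reverses. Team South's leads skew toward cold, which has a lower base rate.

Yes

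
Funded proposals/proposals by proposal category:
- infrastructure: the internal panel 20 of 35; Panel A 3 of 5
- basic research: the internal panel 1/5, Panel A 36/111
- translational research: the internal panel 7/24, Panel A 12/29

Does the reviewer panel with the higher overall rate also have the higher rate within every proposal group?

Infrastructure: the internal panel 20/35 = 57.1%, Panel A 3/5 = 60.0% → Panel A
Basic research: the internal panel 1/5 = 20.0%, Panel A 36/111 = 32.4% → Panel A
Translational research: the internal panel 7/24 = 29.2%, Panel A 12/29 = 41.4% → Panel A
Overall: the internal panel 28/64 = 43.8%, Panel A 51/145 = 35.2% → the internal panel
Panel A wins each proposal group but the internal panel wins overall — the comparison reverses. Panel A's proposals skew toward basic research, which has a lower base rate.

No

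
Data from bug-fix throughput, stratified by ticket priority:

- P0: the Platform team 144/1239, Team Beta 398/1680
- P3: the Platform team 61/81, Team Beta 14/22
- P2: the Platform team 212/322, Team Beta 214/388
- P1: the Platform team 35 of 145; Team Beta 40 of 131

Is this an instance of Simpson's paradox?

P0: the Platform team 144/1239 = 11.6%, Team Beta 398/1680 = 23.7% → Team Beta
P3: the Platform team 61/81 = 75.3%, Team Beta 14/22 = 63.6% → the Platform team
P2: the Platform team 212/322 = 65.8%, Team Beta 214/388 = 55.2% → the Platform team
P1: the Platform team 35/145 = 24.1%, Team Beta 40/131 = 30.5% → Team Beta
Overall: the Platform team 452/1787 = 25.3%, Team Beta 666/2221 = 30.0% → Team Beta
Neither sweeps: the Platform team wins 2 of 4 groups, Team Beta wins 2. Team Beta wins overall but not every group — no Simpson reversal.

No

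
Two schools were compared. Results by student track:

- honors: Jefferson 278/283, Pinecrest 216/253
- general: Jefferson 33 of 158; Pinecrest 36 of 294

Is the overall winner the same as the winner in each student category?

Honors: Jefferson 278/283 = 98.2%, Pinecrest 216/253 = 85.4% → Jefferson
General: Jefferson 33/158 = 20.9%, Pinecrest 36/294 = 12.2% → Jefferson
Overall: Jefferson 311/441 = 70.5%, Pinecrest 252/547 = 46.1% → Jefferson
Jefferson wins overall and in every student group — no reversal.

Yes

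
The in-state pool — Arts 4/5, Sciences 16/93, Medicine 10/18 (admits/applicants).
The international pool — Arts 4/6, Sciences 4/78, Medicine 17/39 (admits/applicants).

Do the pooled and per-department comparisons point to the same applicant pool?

Arts: the in-state pool 4/5 = 80.0%, the international pool 4/6 = 66.7% → the in-state pool
Sciences: the in-state pool 16/93 = 17.2%, the international pool 4/78 = 5.1% → the in-state pool
Medicine: the in-state pool 10/18 = 55.6%, the international pool 17/39 = 43.6% → the in-state pool
Overall: the in-state pool 30/116 = 25.9%, the international pool 25/123 = 20.3% → the in-state pool
The in-state pool wins overall and in every department group — no reversal.

Yes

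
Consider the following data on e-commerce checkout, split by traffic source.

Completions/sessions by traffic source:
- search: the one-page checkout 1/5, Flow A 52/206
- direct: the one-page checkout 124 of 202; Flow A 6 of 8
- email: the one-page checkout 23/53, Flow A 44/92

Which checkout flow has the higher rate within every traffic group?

Search: the one-page checkout 1/5 = 20.0%, Flow A 52/206 = 25.2% → Flow A
Direct: the one-page checkout 124/202 = 61.4%, Flow A 6/8 = 75.0% → Flow A
Email: the one-page checkout 23/53 = 43.4%, Flow A 44/92 = 47.8% → Flow A
Flow A has the higher rate in all 3 groups.

Flow A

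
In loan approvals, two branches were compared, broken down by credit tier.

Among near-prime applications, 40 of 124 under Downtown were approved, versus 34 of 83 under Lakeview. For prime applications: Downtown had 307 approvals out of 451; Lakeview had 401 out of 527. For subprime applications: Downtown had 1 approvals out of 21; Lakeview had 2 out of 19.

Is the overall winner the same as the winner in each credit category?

Yes

Near-prime: Downtown 40/124 = 32.3%, Lakeview 34/83 = 41.0% → Lakeview
Prime: Downtown 307/451 = 68.1%, Lakeview 401/527 = 76.1% → Lakeview
Subprime: Downtown 1/21 = 4.8%, Lakeview 2/19 = 10.5% → Lakeview
Overall: Downtown 348/596 = 58.4%, Lakeview 437/629 = 69.5% → Lakeview
Lakeview wins overall and in every credit group — no reversal.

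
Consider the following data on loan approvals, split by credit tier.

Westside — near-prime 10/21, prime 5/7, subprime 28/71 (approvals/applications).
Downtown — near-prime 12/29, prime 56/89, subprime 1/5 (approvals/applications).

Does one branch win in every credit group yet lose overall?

Yes

Near-prime: Westside 10/21 = 47.6%, Downtown 12/29 = 41.4% → Westside
Prime: Westside 5/7 = 71.4%, Downtown 56/89 = 62.9% → Westside
Subprime: Westside 28/71 = 39.4%, Downtown 1/5 = 20.0% → Westside
Overall: Westside 43/99 = 43.4%, Downtown 69/123 = 56.1% → Downtown
Westside wins each credit group but Downtown wins overall — the comparison reverses. Westside's applications skew toward subprime, which has a lower base rate.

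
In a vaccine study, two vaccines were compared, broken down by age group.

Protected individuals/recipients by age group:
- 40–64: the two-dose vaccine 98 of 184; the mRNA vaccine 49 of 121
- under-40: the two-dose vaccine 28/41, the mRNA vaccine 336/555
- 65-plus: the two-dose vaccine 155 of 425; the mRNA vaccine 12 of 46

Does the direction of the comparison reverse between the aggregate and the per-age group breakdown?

40–64: the two-dose vaccine 98/184 = 53.3%, the mRNA vaccine 49/121 = 40.5% → the two-dose vaccine
Under-40: the two-dose vaccine 28/41 = 68.3%, the mRNA vaccine 336/555 = 60.5% → the two-dose vaccine
65-plus: the two-dose vaccine 155/425 = 36.5%, the mRNA vaccine 12/46 = 26.1% → the two-dose vaccine
Overall: the two-dose vaccine 281/650 = 43.2%, the mRNA vaccine 397/722 = 55.0% → the mRNA vaccine
The two-dose vaccine wins each age group but the mRNA vaccine wins overall — the comparison reverses. The two-dose vaccine's recipients skew toward 65-plus, which has a lower base rate.

Yes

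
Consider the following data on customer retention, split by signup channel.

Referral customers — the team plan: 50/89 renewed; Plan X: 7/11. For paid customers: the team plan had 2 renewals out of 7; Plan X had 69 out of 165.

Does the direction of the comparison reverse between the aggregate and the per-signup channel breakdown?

Referral: the team plan 50/89 = 56.2%, Plan X 7/11 = 63.6% → Plan X
Paid: the team plan 2/7 = 28.6%, Plan X 69/165 = 41.8% → Plan X
Overall: the team plan 52/96 = 54.2%, Plan X 76/176 = 43.2% → the team plan
Plan X wins each signup group but the team plan wins overall — the comparison reverses. Plan X's customers skew toward paid, which has a lower base rate.

Yes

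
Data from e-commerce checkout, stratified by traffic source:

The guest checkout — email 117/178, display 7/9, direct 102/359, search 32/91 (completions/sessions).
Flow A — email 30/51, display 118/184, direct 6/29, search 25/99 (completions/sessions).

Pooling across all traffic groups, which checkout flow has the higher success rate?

Flow A

Email: the guest checkout 117/178 = 65.7%, Flow A 30/51 = 58.8% → the guest checkout
Display: the guest checkout 7/9 = 77.8%, Flow A 118/184 = 64.1% → the guest checkout
Direct: the guest checkout 102/359 = 28.4%, Flow A 6/29 = 20.7% → the guest checkout
Search: the guest checkout 32/91 = 35.2%, Flow A 25/99 = 25.3% → the guest checkout
Overall: the guest checkout 258/637 = 40.5%, Flow A 179/363 = 49.3% → Flow A
(The guest checkout wins every traffic group but Flow A wins overall — the guest checkout's sessions skew toward the low-rate direct group.)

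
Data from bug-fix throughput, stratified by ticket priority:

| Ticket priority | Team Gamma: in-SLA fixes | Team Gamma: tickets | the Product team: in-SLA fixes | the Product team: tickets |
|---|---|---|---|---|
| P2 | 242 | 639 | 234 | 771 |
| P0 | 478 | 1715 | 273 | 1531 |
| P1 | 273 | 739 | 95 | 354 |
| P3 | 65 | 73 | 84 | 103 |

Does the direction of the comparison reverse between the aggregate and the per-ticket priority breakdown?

P2: Team Gamma 242/639 = 37.9%, the Product team 234/771 = 30.4% → Team Gamma
P0: Team Gamma 478/1715 = 27.9%, the Product team 273/1531 = 17.8% → Team Gamma
P1: Team Gamma 273/739 = 36.9%, the Product team 95/354 = 26.8% → Team Gamma
P3: Team Gamma 65/73 = 89.0%, the Product team 84/103 = 81.6% → Team Gamma
Overall: Team Gamma 1058/3166 = 33.4%, the Product team 686/2759 = 24.9% → Team Gamma
Team Gamma wins overall and in every ticket group — no reversal.

No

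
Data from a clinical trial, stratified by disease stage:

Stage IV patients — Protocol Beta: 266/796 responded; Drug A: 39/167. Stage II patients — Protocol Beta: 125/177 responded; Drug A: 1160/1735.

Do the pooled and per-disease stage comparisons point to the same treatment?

No

Stage IV: Protocol Beta 266/796 = 33.4%, Drug A 39/167 = 23.4% → Protocol Beta
Stage II: Protocol Beta 125/177 = 70.6%, Drug A 1160/1735 = 66.9% → Protocol Beta
Overall: Protocol Beta 391/973 = 40.2%, Drug A 1199/1902 = 63.0% → Drug A
Protocol Beta wins each disease group but Drug A wins overall — the comparison reverses. Protocol Beta's patients skew toward stage IV, which has a lower base rate.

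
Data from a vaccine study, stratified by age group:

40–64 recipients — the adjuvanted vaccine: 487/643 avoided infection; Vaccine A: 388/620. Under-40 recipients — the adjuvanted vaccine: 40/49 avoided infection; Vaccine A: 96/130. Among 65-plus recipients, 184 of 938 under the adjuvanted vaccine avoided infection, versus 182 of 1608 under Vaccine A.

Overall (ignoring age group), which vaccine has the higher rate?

the adjuvanted vaccine

40–64: the adjuvanted vaccine 487/643 = 75.7%, Vaccine A 388/620 = 62.6% → the adjuvanted vaccine
Under-40: the adjuvanted vaccine 40/49 = 81.6%, Vaccine A 96/130 = 73.8% → the adjuvanted vaccine
65-plus: the adjuvanted vaccine 184/938 = 19.6%, Vaccine A 182/1608 = 11.3% → the adjuvanted vaccine
Overall: the adjuvanted vaccine 711/1630 = 43.6%, Vaccine A 666/2358 = 28.2% → the adjuvanted vaccine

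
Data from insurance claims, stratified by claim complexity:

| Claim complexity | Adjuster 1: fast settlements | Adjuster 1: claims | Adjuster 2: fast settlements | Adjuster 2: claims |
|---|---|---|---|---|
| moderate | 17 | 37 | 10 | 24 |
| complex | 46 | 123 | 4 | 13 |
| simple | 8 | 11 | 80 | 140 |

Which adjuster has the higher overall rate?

Moderate: Adjuster 1 17/37 = 45.9%, Adjuster 2 10/24 = 41.7% → Adjuster 1
Complex: Adjuster 1 46/123 = 37.4%, Adjuster 2 4/13 = 30.8% → Adjuster 1
Simple: Adjuster 1 8/11 = 72.7%, Adjuster 2 80/140 = 57.1% → Adjuster 1
Overall: Adjuster 1 71/171 = 41.5%, Adjuster 2 94/177 = 53.1% → Adjuster 2
(Adjuster 1 wins every claim group but Adjuster 2 wins overall — Adjuster 1's claims skew toward the low-rate complex group.)

Adjuster 2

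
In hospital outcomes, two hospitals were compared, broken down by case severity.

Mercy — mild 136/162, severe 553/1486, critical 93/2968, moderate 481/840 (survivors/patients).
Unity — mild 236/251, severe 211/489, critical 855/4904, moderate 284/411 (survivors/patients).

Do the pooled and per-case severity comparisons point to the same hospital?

Yes

Mild: Mercy 136/162 = 84.0%, Unity 236/251 = 94.0% → Unity
Severe: Mercy 553/1486 = 37.2%, Unity 211/489 = 43.1% → Unity
Critical: Mercy 93/2968 = 3.1%, Unity 855/4904 = 17.4% → Unity
Moderate: Mercy 481/840 = 57.3%, Unity 284/411 = 69.1% → Unity
Overall: Mercy 1263/5456 = 23.1%, Unity 1586/6055 = 26.2% → Unity
Unity wins overall and in every case group — no reversal.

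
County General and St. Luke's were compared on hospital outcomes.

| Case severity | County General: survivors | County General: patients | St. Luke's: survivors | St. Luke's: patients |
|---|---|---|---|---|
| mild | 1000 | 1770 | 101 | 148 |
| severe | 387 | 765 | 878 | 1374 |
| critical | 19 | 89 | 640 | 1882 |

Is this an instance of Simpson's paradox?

Mild: County General 1000/1770 = 56.5%, St. Luke's 101/148 = 68.2% → St. Luke's
Severe: County General 387/765 = 50.6%, St. Luke's 878/1374 = 63.9% → St. Luke's
Critical: County General 19/89 = 21.3%, St. Luke's 640/1882 = 34.0% → St. Luke's
Overall: County General 1406/2624 = 53.6%, St. Luke's 1619/3404 = 47.6% → County General
St. Luke's wins each case group but County General wins overall — the comparison reverses. St. Luke's's patients skew toward critical, which has a lower base rate.

Yes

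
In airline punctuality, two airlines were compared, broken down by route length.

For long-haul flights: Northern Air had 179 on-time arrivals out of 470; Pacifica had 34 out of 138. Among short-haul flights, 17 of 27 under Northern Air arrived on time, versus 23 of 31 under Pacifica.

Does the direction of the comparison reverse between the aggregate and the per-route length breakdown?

Long-haul: Northern Air 179/470 = 38.1%, Pacifica 34/138 = 24.6% → Northern Air
Short-haul: Northern Air 17/27 = 63.0%, Pacifica 23/31 = 74.2% → Pacifica
Overall: Northern Air 196/497 = 39.4%, Pacifica 57/169 = 33.7% → Northern Air
Neither sweeps: Northern Air wins 1 of 2 groups, Pacifica wins 1. Northern Air wins overall but not every group — no Simpson reversal.

No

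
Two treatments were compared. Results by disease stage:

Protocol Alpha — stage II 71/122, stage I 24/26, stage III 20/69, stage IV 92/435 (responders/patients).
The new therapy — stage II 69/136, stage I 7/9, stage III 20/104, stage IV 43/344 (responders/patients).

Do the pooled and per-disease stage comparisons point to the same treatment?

Yes

Stage II: Protocol Alpha 71/122 = 58.2%, the new therapy 69/136 = 50.7% → Protocol Alpha
Stage I: Protocol Alpha 24/26 = 92.3%, the new therapy 7/9 = 77.8% → Protocol Alpha
Stage III: Protocol Alpha 20/69 = 29.0%, the new therapy 20/104 = 19.2% → Protocol Alpha
Stage IV: Protocol Alpha 92/435 = 21.1%, the new therapy 43/344 = 12.5% → Protocol Alpha
Overall: Protocol Alpha 207/652 = 31.7%, the new therapy 139/593 = 23.4% → Protocol Alpha
Protocol Alpha wins overall and in every disease group — no reversal.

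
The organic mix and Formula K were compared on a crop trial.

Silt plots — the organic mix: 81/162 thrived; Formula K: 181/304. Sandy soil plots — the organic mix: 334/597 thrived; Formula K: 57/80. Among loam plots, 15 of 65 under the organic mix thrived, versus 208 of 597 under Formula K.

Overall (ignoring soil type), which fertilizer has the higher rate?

the organic mix

Silt: the organic mix 81/162 = 50.0%, Formula K 181/304 = 59.5% → Formula K
Sandy soil: the organic mix 334/597 = 55.9%, Formula K 57/80 = 71.2% → Formula K
Loam: the organic mix 15/65 = 23.1%, Formula K 208/597 = 34.8% → Formula K
Overall: the organic mix 430/824 = 52.2%, Formula K 446/981 = 45.5% → the organic mix
(Formula K wins every soil group but the organic mix wins overall — Formula K's plots skew toward the low-rate loam group.)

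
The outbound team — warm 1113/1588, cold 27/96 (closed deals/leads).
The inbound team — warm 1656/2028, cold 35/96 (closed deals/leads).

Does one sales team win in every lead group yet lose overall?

No

Warm: the outbound team 1113/1588 = 70.1%, the inbound team 1656/2028 = 81.7% → the inbound team
Cold: the outbound team 27/96 = 28.1%, the inbound team 35/96 = 36.5% → the inbound team
Overall: the outbound team 1140/1684 = 67.7%, the inbound team 1691/2124 = 79.6% → the inbound team
The inbound team wins overall and in every lead group — no reversal.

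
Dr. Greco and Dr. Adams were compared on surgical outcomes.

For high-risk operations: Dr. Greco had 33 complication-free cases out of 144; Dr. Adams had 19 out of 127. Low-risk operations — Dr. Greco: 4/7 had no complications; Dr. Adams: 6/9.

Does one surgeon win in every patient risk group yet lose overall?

No

High-risk: Dr. Greco 33/144 = 22.9%, Dr. Adams 19/127 = 15.0% → Dr. Greco
Low-risk: Dr. Greco 4/7 = 57.1%, Dr. Adams 6/9 = 66.7% → Dr. Adams
Overall: Dr. Greco 37/151 = 24.5%, Dr. Adams 25/136 = 18.4% → Dr. Greco
Neither sweeps: Dr. Greco wins 1 of 2 groups, Dr. Adams wins 1. Dr. Greco wins overall but not every group — no Simpson reversal.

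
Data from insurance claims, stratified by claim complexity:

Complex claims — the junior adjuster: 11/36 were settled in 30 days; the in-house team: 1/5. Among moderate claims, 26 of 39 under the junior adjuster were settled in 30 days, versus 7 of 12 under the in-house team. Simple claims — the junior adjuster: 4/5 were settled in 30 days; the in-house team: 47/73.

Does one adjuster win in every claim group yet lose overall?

Complex: the junior adjuster 11/36 = 30.6%, the in-house team 1/5 = 20.0% → the junior adjuster
Moderate: the junior adjuster 26/39 = 66.7%, the in-house team 7/12 = 58.3% → the junior adjuster
Simple: the junior adjuster 4/5 = 80.0%, the in-house team 47/73 = 64.4% → the junior adjuster
Overall: the junior adjuster 41/80 = 51.2%, the in-house team 55/90 = 61.1% → the in-house team
The junior adjuster wins each claim group but the in-house team wins overall — the comparison reverses. The junior adjuster's claims skew toward complex, which has a lower base rate.

Yes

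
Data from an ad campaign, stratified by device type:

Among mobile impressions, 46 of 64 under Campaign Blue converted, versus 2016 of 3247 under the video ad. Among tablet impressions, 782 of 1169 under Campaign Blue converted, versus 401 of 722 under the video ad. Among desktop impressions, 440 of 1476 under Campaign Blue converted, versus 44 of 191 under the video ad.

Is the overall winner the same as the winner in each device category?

Mobile: Campaign Blue 46/64 = 71.9%, the video ad 2016/3247 = 62.1% → Campaign Blue
Tablet: Campaign Blue 782/1169 = 66.9%, the video ad 401/722 = 55.5% → Campaign Blue
Desktop: Campaign Blue 440/1476 = 29.8%, the video ad 44/191 = 23.0% → Campaign Blue
Overall: Campaign Blue 1268/2709 = 46.8%, the video ad 2461/4160 = 59.2% → the video ad
Campaign Blue wins each device group but the video ad wins overall — the comparison reverses. Campaign Blue's impressions skew toward desktop, which has a lower base rate.

No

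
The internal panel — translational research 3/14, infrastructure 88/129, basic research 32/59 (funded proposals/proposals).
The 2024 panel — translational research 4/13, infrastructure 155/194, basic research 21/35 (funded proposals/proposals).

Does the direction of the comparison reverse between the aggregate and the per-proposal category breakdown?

No

Translational research: the internal panel 3/14 = 21.4%, the 2024 panel 4/13 = 30.8% → the 2024 panel
Infrastructure: the internal panel 88/129 = 68.2%, the 2024 panel 155/194 = 79.9% → the 2024 panel
Basic research: the internal panel 32/59 = 54.2%, the 2024 panel 21/35 = 60.0% → the 2024 panel
Overall: the internal panel 123/202 = 60.9%, the 2024 panel 180/242 = 74.4% → the 2024 panel
The 2024 panel wins overall and in every proposal group — no reversal.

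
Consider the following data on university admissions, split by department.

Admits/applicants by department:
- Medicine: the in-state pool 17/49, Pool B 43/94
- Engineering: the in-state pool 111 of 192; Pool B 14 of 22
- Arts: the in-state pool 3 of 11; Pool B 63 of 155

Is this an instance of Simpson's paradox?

Medicine: the in-state pool 17/49 = 34.7%, Pool B 43/94 = 45.7% → Pool B
Engineering: the in-state pool 111/192 = 57.8%, Pool B 14/22 = 63.6% → Pool B
Arts: the in-state pool 3/11 = 27.3%, Pool B 63/155 = 40.6% → Pool B
Overall: the in-state pool 131/252 = 52.0%, Pool B 120/271 = 44.3% → the in-state pool
Pool B wins each department group but the in-state pool wins overall — the comparison reverses. Pool B's applicants skew toward Arts, which has a lower base rate.

Yes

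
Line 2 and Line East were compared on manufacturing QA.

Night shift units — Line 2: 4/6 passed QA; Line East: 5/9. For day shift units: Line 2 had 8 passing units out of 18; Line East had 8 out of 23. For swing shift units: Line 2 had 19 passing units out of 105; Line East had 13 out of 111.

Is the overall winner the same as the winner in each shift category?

Yes

Night shift: Line 2 4/6 = 66.7%, Line East 5/9 = 55.6% → Line 2
Day shift: Line 2 8/18 = 44.4%, Line East 8/23 = 34.8% → Line 2
Swing shift: Line 2 19/105 = 18.1%, Line East 13/111 = 11.7% → Line 2
Overall: Line 2 31/129 = 24.0%, Line East 26/143 = 18.2% → Line 2
Line 2 wins overall and in every shift group — no reversal.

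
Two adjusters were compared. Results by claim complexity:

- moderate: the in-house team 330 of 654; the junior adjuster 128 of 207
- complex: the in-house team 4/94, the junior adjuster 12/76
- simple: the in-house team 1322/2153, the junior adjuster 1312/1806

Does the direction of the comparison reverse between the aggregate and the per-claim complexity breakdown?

Moderate: the in-house team 330/654 = 50.5%, the junior adjuster 128/207 = 61.8% → the junior adjuster
Complex: the in-house team 4/94 = 4.3%, the junior adjuster 12/76 = 15.8% → the junior adjuster
Simple: the in-house team 1322/2153 = 61.4%, the junior adjuster 1312/1806 = 72.6% → the junior adjuster
Overall: the in-house team 1656/2901 = 57.1%, the junior adjuster 1452/2089 = 69.5% → the junior adjuster
The junior adjuster wins overall and in every claim group — no reversal.

No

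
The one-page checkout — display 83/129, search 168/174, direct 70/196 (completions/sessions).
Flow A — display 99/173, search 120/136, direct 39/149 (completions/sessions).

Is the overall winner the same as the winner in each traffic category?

Yes

Display: the one-page checkout 83/129 = 64.3%, Flow A 99/173 = 57.2% → the one-page checkout
Search: the one-page checkout 168/174 = 96.6%, Flow A 120/136 = 88.2% → the one-page checkout
Direct: the one-page checkout 70/196 = 35.7%, Flow A 39/149 = 26.2% → the one-page checkout
Overall: the one-page checkout 321/499 = 64.3%, Flow A 258/458 = 56.3% → the one-page checkout
The one-page checkout wins overall and in every traffic group — no reversal.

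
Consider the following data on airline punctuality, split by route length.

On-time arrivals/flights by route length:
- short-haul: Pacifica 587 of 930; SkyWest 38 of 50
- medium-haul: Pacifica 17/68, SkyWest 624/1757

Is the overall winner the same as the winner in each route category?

No

Short-haul: Pacifica 587/930 = 63.1%, SkyWest 38/50 = 76.0% → SkyWest
Medium-haul: Pacifica 17/68 = 25.0%, SkyWest 624/1757 = 35.5% → SkyWest
Overall: Pacifica 604/998 = 60.5%, SkyWest 662/1807 = 36.6% → Pacifica
SkyWest wins each route group but Pacifica wins overall — the comparison reverses. SkyWest's flights skew toward medium-haul, which has a lower base rate.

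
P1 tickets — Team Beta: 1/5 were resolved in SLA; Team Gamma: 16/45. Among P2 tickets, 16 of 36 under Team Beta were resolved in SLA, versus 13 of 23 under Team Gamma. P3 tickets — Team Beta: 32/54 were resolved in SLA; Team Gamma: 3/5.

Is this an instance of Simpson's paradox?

P1: Team Beta 1/5 = 20.0%, Team Gamma 16/45 = 35.6% → Team Gamma
P2: Team Beta 16/36 = 44.4%, Team Gamma 13/23 = 56.5% → Team Gamma
P3: Team Beta 32/54 = 59.3%, Team Gamma 3/5 = 60.0% → Team Gamma
Overall: Team Beta 49/95 = 51.6%, Team Gamma 32/73 = 43.8% → Team Beta
Team Gamma wins each ticket group but Team Beta wins overall — the comparison reverses. Team Gamma's tickets skew toward P1, which has a lower base rate.

Yes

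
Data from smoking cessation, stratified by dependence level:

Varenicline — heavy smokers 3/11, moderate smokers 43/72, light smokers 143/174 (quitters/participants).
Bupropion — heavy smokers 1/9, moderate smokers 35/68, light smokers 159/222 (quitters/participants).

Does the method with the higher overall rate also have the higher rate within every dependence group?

Heavy smokers: varenicline 3/11 = 27.3%, bupropion 1/9 = 11.1% → varenicline
Moderate smokers: varenicline 43/72 = 59.7%, bupropion 35/68 = 51.5% → varenicline
Light smokers: varenicline 143/174 = 82.2%, bupropion 159/222 = 71.6% → varenicline
Overall: varenicline 189/257 = 73.5%, bupropion 195/299 = 65.2% → varenicline
Varenicline wins overall and in every dependence group — no reversal.

Yes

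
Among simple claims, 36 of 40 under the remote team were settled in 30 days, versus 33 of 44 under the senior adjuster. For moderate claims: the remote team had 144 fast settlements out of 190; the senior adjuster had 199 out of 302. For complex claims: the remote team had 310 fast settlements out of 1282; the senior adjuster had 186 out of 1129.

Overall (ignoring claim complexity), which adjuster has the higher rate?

the remote team

Simple: the remote team 36/40 = 90.0%, the senior adjuster 33/44 = 75.0% → the remote team
Moderate: the remote team 144/190 = 75.8%, the senior adjuster 199/302 = 65.9% → the remote team
Complex: the remote team 310/1282 = 24.2%, the senior adjuster 186/1129 = 16.5% → the remote team
Overall: the remote team 490/1512 = 32.4%, the senior adjuster 418/1475 = 28.3% → the remote team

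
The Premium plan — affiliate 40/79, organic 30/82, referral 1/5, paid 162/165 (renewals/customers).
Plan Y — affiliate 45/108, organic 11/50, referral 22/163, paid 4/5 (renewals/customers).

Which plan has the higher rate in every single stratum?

Affiliate: the Premium plan 40/79 = 50.6%, Plan Y 45/108 = 41.7% → the Premium plan
Organic: the Premium plan 30/82 = 36.6%, Plan Y 11/50 = 22.0% → the Premium plan
Referral: the Premium plan 1/5 = 20.0%, Plan Y 22/163 = 13.5% → the Premium plan
Paid: the Premium plan 162/165 = 98.2%, Plan Y 4/5 = 80.0% → the Premium plan
The Premium plan has the higher rate in all 4 groups.

the Premium plan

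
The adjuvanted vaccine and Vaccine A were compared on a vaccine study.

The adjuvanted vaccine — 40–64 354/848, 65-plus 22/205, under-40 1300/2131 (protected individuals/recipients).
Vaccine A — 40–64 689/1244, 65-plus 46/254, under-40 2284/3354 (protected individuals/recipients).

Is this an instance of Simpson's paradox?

40–64: the adjuvanted vaccine 354/848 = 41.7%, Vaccine A 689/1244 = 55.4% → Vaccine A
65-plus: the adjuvanted vaccine 22/205 = 10.7%, Vaccine A 46/254 = 18.1% → Vaccine A
Under-40: the adjuvanted vaccine 1300/2131 = 61.0%, Vaccine A 2284/3354 = 68.1% → Vaccine A
Overall: the adjuvanted vaccine 1676/3184 = 52.6%, Vaccine A 3019/4852 = 62.2% → Vaccine A
Vaccine A wins overall and in every age group — no reversal.

No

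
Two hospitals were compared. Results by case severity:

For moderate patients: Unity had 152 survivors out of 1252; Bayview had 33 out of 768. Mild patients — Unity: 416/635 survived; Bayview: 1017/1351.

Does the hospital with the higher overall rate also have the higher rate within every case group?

Moderate: Unity 152/1252 = 12.1%, Bayview 33/768 = 4.3% → Unity
Mild: Unity 416/635 = 65.5%, Bayview 1017/1351 = 75.3% → Bayview
Overall: Unity 568/1887 = 30.1%, Bayview 1050/2119 = 49.6% → Bayview
Neither sweeps: Unity wins 1 of 2 groups, Bayview wins 1. Bayview wins overall but not every group — no Simpson reversal.

No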